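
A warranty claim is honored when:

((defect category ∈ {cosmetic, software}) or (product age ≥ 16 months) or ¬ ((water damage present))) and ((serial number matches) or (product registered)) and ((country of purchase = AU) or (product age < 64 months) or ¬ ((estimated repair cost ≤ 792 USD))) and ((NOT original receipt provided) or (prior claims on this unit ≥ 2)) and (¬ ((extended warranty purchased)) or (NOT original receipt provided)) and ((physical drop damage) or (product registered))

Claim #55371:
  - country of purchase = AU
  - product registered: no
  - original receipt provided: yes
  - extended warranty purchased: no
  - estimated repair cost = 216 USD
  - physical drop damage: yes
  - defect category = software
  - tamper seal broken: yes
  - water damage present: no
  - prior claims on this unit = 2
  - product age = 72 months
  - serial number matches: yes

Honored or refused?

Honored

Atomic conditions:
  defect category ∈ {cosmetic, software}: software is in the set → true
  product age ≥ 16 months: 72 ≥ 16 is true
  water damage present: no → false
  serial number matches: yes → true
  product registered: no → false
  country of purchase = AU: AU == AU is true
  product age < 64 months: 72 < 64 is false
  estimated repair cost ≤ 792 USD: 216 ≤ 792 is true
  NOT original receipt provided: yes → false
  prior claims on this unit ≥ 2: 2 ≥ 2 is true
  extended warranty purchased: no → false
  physical drop damage: yes → true
Combine:
[1.3] NOT false = true
[1] true OR true OR true = true
[2] true OR false = true
[3.3] NOT true = false
[3] true OR false OR false = true
[4] false OR true = true
[5.1] NOT false = true
[5] true OR false = true
[6] true OR false = true
[root] true AND true AND true AND true AND true AND true = true
Overall: true → honored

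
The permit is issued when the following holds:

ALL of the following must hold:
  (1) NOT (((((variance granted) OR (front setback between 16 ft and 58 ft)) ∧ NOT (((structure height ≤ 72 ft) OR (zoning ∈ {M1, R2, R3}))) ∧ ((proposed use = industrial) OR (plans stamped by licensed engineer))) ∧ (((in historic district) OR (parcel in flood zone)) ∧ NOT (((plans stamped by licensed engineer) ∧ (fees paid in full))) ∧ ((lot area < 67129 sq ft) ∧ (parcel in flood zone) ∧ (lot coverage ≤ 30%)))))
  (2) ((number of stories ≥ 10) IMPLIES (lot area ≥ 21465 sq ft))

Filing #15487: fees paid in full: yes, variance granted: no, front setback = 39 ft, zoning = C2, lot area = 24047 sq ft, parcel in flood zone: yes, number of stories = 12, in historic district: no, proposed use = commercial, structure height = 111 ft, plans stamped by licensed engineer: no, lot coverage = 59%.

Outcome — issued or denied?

Issued

Atomic conditions:
  variance granted: no → false
  front setback between 16 ft and 58 ft: 39 in [16, 58] is true
  structure height ≤ 72 ft: 111 ≤ 72 is false
  zoning ∈ {M1, R2, R3}: C2 is not in the set → false
  proposed use = industrial: commercial == industrial is false
  plans stamped by licensed engineer: no → false
  in historic district: no → false
  parcel in flood zone: yes → true
  fees paid in full: yes → true
  lot area < 67129 sq ft: 24047 < 67129 is true
  lot coverage ≤ 30%: 59 ≤ 30 is false
  number of stories ≥ 10: 12 ≥ 10 is true
  lot area ≥ 21465 sq ft: 24047 ≥ 21465 is true
Combine:
[1.1.1.1] false OR true = true
[1.1.1.2.1] false OR false = false
[1.1.1.2] NOT false = true
[1.1.1.3] false OR false = false
[1.1.1] true AND true AND false = false
[1.1.2.1] false OR true = true
[1.1.2.2.1] false AND true = false
[1.1.2.2] NOT false = true
[1.1.2.3] true AND true AND false = false
[1.1.2] true AND true AND false = false
[1.1] false AND false = false
[1] NOT false = true
[2] true → true = true
[root] true AND true = true
Overall: true → issued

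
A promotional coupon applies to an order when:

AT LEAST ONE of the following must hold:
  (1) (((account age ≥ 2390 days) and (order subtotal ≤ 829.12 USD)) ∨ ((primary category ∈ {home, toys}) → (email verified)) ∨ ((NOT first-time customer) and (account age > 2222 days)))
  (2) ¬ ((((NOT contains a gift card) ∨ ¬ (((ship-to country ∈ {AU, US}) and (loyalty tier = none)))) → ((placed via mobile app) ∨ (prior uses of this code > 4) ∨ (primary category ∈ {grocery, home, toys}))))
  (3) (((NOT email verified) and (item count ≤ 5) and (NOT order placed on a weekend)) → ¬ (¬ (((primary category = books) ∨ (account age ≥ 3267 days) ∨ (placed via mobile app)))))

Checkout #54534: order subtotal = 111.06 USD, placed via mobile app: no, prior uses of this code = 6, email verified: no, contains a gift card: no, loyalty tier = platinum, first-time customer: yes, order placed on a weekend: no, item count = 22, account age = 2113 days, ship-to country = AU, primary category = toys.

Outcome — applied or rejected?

Applied

Atomic conditions:
  account age ≥ 2390 days: 2113 ≥ 2390 is false
  order subtotal ≤ 829.12 USD: 111.06 ≤ 829.12 is true
  primary category ∈ {home, toys}: toys is in the set → true
  email verified: no → false
  NOT first-time customer: yes → false
  account age > 2222 days: 2113 > 2222 is false
  NOT contains a gift card: no → true
  ship-to country ∈ {AU, US}: AU is in the set → true
  loyalty tier = none: platinum == none is false
  placed via mobile app: no → false
  prior uses of this code > 4: 6 > 4 is true
  primary category ∈ {grocery, home, toys}: toys is in the set → true
  NOT email verified: no → true
  item count ≤ 5: 22 ≤ 5 is false
  NOT order placed on a weekend: no → true
  primary category = books: toys == books is false
  account age ≥ 3267 days: 2113 ≥ 3267 is false
Combine:
[1.1] false AND true = false
[1.2] true → false = false
[1.3] false AND false = false
[1] false OR false OR false = false
[2.1.1.2.1] true AND false = false
[2.1.1.2] NOT false = true
[2.1.1] true OR true = true
[2.1.2] false OR true OR true = true
[2.1] true → true = true
[2] NOT true = false
[3.1] true AND false AND true = false
[3.2.1.1] false OR false OR false = false
[3.2.1] NOT false = true
[3.2] NOT true = false
[3] false → false (antecedent false ⇒ implication holds) = true
[root] false OR false OR true = true
Overall: true → applied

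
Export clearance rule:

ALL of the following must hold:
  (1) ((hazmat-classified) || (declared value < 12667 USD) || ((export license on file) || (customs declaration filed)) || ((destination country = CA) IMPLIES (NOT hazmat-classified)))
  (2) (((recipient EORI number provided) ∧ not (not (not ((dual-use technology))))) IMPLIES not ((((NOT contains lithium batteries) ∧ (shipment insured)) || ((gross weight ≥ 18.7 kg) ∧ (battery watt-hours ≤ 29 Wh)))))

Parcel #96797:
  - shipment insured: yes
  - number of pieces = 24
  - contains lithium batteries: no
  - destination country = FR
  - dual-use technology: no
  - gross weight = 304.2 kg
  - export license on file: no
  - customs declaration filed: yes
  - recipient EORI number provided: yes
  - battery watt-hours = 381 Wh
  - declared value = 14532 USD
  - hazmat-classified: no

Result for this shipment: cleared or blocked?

Blocked

Atomic conditions:
  hazmat-classified: no → false
  declared value < 12667 USD: 14532 < 12667 is false
  export license on file: no → false
  customs declaration filed: yes → true
  destination country = CA: FR == CA is false
  NOT hazmat-classified: no → true
  recipient EORI number provided: yes → true
  dual-use technology: no → false
  NOT contains lithium batteries: no → true
  shipment insured: yes → true
  gross weight ≥ 18.7 kg: 304.2 ≥ 18.7 is true
  battery watt-hours ≤ 29 Wh: 381 ≤ 29 is false
Combine:
[1.3] false OR true = true
[1.4] false → true (antecedent false ⇒ implication holds) = true
[1] false OR false OR true OR true = true
[2.1.2.1.1] NOT false = true
[2.1.2.1] NOT true = false
[2.1.2] NOT false = true
[2.1] true AND true = true
[2.2.1.1] true AND true = true
[2.2.1.2] true AND false = false
[2.2.1] true OR false = true
[2.2] NOT true = false
[2] true → false = false
[root] true AND false = false
Overall: false → blocked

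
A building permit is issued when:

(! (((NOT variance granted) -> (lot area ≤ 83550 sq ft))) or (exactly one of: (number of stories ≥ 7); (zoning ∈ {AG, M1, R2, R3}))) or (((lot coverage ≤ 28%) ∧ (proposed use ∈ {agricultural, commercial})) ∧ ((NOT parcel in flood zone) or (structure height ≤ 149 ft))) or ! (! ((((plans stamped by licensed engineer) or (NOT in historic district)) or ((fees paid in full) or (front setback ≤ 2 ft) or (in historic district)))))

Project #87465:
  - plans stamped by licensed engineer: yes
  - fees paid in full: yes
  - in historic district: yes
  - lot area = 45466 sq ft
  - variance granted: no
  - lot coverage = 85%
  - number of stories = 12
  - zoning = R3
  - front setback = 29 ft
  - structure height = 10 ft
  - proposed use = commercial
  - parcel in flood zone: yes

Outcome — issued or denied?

Issued

Atomic conditions:
  NOT variance granted: no → true
  lot area ≤ 83550 sq ft: 45466 ≤ 83550 is true
  number of stories ≥ 7: 12 ≥ 7 is true
  zoning ∈ {AG, M1, R2, R3}: R3 is in the set → true
  lot coverage ≤ 28%: 85 ≤ 28 is false
  proposed use ∈ {agricultural, commercial}: commercial is in the set → true
  NOT parcel in flood zone: yes → false
  structure height ≤ 149 ft: 10 ≤ 149 is true
  plans stamped by licensed engineer: yes → true
  NOT in historic district: yes → false
  fees paid in full: yes → true
  front setback ≤ 2 ft: 29 ≤ 2 is false
  in historic district: yes → true
Combine:
[1.1.1] true → true = true
[1.1] NOT true = false
[1.2] exactly-one(true, true) = false
[1] false OR false = false
[2.1] false AND true = false
[2.2] false OR true = true
[2] false AND true = false
[3.1.1.1] true OR false = true
[3.1.1.2] true OR false OR true = true
[3.1.1] true OR true = true
[3.1] NOT true = false
[3] NOT false = true
[root] false OR false OR true = true
Overall: true → issued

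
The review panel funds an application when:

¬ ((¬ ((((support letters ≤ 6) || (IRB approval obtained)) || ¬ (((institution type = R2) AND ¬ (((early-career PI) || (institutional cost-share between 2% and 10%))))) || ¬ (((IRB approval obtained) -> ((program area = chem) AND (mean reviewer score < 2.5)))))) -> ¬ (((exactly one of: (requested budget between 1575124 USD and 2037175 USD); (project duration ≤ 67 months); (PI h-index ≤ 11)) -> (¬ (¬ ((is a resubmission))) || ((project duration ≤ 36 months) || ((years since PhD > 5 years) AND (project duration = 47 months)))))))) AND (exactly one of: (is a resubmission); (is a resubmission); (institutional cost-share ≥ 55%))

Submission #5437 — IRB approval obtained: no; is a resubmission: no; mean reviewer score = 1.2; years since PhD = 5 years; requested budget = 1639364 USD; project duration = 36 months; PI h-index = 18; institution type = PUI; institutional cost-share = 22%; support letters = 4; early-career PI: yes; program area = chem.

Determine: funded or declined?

Declined

Atomic conditions:
  support letters ≤ 6: 4 ≤ 6 is true
  IRB approval obtained: no → false
  institution type = R2: PUI == R2 is false
  early-career PI: yes → true
  institutional cost-share between 2% and 10%: 22 in [2, 10] is false
  program area = chem: chem == chem is true
  mean reviewer score < 2.5: 1.2 < 2.5 is true
  requested budget between 1575124 USD and 2037175 USD: 1639364 in [1575124, 2037175] is true
  project duration ≤ 67 months: 36 ≤ 67 is true
  PI h-index ≤ 11: 18 ≤ 11 is false
  is a resubmission: no → false
  project duration ≤ 36 months: 36 ≤ 36 is true
  years since PhD > 5 years: 5 > 5 is false
  project duration = 47 months: 36 == 47 is false
  institutional cost-share ≥ 55%: 22 ≥ 55 is false
Combine:
[1.1.1.1.1] true OR false = true
[1.1.1.1.2.1.2.1] true OR false = true
[1.1.1.1.2.1.2] NOT true = false
[1.1.1.1.2.1] false AND false = false
[1.1.1.1.2] NOT false = true
[1.1.1.1.3.1.2] true AND true = true
[1.1.1.1.3.1] false → true (antecedent false ⇒ implication holds) = true
[1.1.1.1.3] NOT true = false
[1.1.1.1] true OR true OR false = true
[1.1.1] NOT true = false
[1.1.2.1.1] exactly-one(true, true, false) = false
[1.1.2.1.2.1.1] NOT false = true
[1.1.2.1.2.1] NOT true = false
[1.1.2.1.2.2.2] false AND false = false
[1.1.2.1.2.2] true OR false = true
[1.1.2.1.2] false OR true = true
[1.1.2.1] false → true (antecedent false ⇒ implication holds) = true
[1.1.2] NOT true = false
[1.1] false → false (antecedent false ⇒ implication holds) = true
[1] NOT true = false
[2] exactly-one(false, false, false) = false
[root] false AND false = false
Overall: false → declined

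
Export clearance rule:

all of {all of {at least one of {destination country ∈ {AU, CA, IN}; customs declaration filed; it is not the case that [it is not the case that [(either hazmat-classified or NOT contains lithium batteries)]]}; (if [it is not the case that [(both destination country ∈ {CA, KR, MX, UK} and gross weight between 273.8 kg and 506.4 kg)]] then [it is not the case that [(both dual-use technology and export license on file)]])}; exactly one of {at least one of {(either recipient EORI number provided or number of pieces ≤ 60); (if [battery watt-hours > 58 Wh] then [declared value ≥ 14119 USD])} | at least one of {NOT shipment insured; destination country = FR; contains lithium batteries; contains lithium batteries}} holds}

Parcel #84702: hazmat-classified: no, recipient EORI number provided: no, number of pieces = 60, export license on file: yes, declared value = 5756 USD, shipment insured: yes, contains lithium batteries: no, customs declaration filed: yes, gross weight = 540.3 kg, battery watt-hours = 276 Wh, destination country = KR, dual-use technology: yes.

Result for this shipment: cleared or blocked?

Atomic conditions:
  destination country ∈ {AU, CA, IN}: KR is not in the set → false
  customs declaration filed: yes → true
  hazmat-classified: no → false
  NOT contains lithium batteries: no → true
  destination country ∈ {CA, KR, MX, UK}: KR is in the set → true
  gross weight between 273.8 kg and 506.4 kg: 540.3 in [273.8, 506.4] is false
  dual-use technology: yes → true
  export license on file: yes → true
  recipient EORI number provided: no → false
  number of pieces ≤ 60: 60 ≤ 60 is true
  battery watt-hours > 58 Wh: 276 > 58 is true
  declared value ≥ 14119 USD: 5756 ≥ 14119 is false
  NOT shipment insured: yes → false
  destination country = FR: KR == FR is false
  contains lithium batteries: no → false
Combine:
[1.1.3.1.1] false OR true = true
[1.1.3.1] NOT true = false
[1.1.3] NOT false = true
[1.1] false OR true OR true = true
[1.2.1.1] true AND false = false
[1.2.1] NOT false = true
[1.2.2.1] true AND true = true
[1.2.2] NOT true = false
[1.2] true → false = false
[1] true AND false = false
[2.1.1] false OR true = true
[2.1.2] true → false = false
[2.1] true OR false = true
[2.2] false OR false OR false OR false = false
[2] exactly-one(true, false) = true
[root] false AND true = false
Overall: false → blocked

Blocked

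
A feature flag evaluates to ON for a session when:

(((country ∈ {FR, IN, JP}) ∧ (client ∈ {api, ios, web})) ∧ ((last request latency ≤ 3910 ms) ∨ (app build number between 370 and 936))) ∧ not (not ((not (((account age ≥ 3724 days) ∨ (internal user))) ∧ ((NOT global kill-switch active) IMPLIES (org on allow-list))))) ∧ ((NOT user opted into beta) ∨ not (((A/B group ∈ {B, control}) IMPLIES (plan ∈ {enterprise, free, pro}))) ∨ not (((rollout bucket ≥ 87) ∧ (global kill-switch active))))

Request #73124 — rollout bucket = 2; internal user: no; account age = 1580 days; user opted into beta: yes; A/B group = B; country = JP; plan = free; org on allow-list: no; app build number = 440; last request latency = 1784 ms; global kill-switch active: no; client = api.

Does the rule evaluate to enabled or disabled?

Atomic conditions:
  country ∈ {FR, IN, JP}: JP is in the set → true
  client ∈ {api, ios, web}: api is in the set → true
  last request latency ≤ 3910 ms: 1784 ≤ 3910 is true
  app build number between 370 and 936: 440 in [370, 936] is true
  account age ≥ 3724 days: 1580 ≥ 3724 is false
  internal user: no → false
  NOT global kill-switch active: no → true
  org on allow-list: no → false
  NOT user opted into beta: yes → false
  A/B group ∈ {B, control}: B is in the set → true
  plan ∈ {enterprise, free, pro}: free is in the set → true
  rollout bucket ≥ 87: 2 ≥ 87 is false
  global kill-switch active: no → false
Combine:
[1.1] true AND true = true
[1.2] true OR true = true
[1] true AND true = true
[2.1.1.1.1] false OR false = false
[2.1.1.1] NOT false = true
[2.1.1.2] true → false = false
[2.1.1] true AND false = false
[2.1] NOT false = true
[2] NOT true = false
[3.2.1] true → true = true
[3.2] NOT true = false
[3.3.1] false AND false = false
[3.3] NOT false = true
[3] false OR false OR true = true
[root] true AND false AND true = false
Overall: false → disabled

Disabled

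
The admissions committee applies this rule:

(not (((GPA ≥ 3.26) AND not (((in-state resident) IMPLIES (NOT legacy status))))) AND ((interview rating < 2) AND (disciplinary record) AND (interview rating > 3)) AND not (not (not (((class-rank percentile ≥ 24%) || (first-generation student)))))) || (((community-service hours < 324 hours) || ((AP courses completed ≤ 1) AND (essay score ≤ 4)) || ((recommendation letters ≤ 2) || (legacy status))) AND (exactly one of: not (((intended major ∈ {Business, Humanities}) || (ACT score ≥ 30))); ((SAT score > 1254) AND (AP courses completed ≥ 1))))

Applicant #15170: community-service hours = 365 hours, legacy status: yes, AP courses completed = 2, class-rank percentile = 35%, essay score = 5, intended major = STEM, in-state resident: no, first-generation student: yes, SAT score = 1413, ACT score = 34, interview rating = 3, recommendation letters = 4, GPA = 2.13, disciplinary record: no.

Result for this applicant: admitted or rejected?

Admitted

Atomic conditions:
  GPA ≥ 3.26: 2.13 ≥ 3.26 is false
  in-state resident: no → false
  NOT legacy status: yes → false
  interview rating < 2: 3 < 2 is false
  disciplinary record: no → false
  interview rating > 3: 3 > 3 is false
  class-rank percentile ≥ 24%: 35 ≥ 24 is true
  first-generation student: yes → true
  community-service hours < 324 hours: 365 < 324 is false
  AP courses completed ≤ 1: 2 ≤ 1 is false
  essay score ≤ 4: 5 ≤ 4 is false
  recommendation letters ≤ 2: 4 ≤ 2 is false
  legacy status: yes → true
  intended major ∈ {Business, Humanities}: STEM is not in the set → false
  ACT score ≥ 30: 34 ≥ 30 is true
  SAT score > 1254: 1413 > 1254 is true
  AP courses completed ≥ 1: 2 ≥ 1 is true
Combine:
[1.1.1.2.1] false → false (antecedent false ⇒ implication holds) = true
[1.1.1.2] NOT true = false
[1.1.1] false AND false = false
[1.1] NOT false = true
[1.2] false AND false AND false = false
[1.3.1.1.1] true OR true = true
[1.3.1.1] NOT true = false
[1.3.1] NOT false = true
[1.3] NOT true = false
[1] true AND false AND false = false
[2.1.2] false AND false = false
[2.1.3] false OR true = true
[2.1] false OR false OR true = true
[2.2.1.1] false OR true = true
[2.2.1] NOT true = false
[2.2.2] true AND true = true
[2.2] exactly-one(false, true) = true
[2] true AND true = true
[root] false OR true = true
Overall: true → admitted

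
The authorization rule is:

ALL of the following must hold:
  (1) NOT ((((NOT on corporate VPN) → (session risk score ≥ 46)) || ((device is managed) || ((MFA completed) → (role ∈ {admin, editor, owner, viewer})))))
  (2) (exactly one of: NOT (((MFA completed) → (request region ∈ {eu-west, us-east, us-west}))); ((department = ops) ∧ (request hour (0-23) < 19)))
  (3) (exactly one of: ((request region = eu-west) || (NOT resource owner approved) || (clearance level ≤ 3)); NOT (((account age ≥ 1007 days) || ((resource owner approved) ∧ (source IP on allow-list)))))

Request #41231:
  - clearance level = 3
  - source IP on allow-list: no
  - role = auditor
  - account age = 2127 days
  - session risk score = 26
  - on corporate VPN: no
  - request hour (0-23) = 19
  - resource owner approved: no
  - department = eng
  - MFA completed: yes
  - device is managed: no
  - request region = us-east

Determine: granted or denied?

Atomic conditions:
  NOT on corporate VPN: no → true
  session risk score ≥ 46: 26 ≥ 46 is false
  device is managed: no → false
  MFA completed: yes → true
  role ∈ {admin, editor, owner, viewer}: auditor is not in the set → false
  request region ∈ {eu-west, us-east, us-west}: us-east is in the set → true
  department = ops: eng == ops is false
  request hour (0-23) < 19: 19 < 19 is false
  request region = eu-west: us-east == eu-west is false
  NOT resource owner approved: no → true
  clearance level ≤ 3: 3 ≤ 3 is true
  account age ≥ 1007 days: 2127 ≥ 1007 is true
  resource owner approved: no → false
  source IP on allow-list: no → false
Combine:
[1.1.1] true → false = false
[1.1.2.2] true → false = false
[1.1.2] false OR false = false
[1.1] false OR false = false
[1] NOT false = true
[2.1.1] true → true = true
[2.1] NOT true = false
[2.2] false AND false = false
[2] exactly-one(false, false) = false
[3.1] false OR true OR true = true
[3.2.1.2] false AND false = false
[3.2.1] true OR false = true
[3.2] NOT true = false
[3] exactly-one(true, false) = true
[root] true AND false AND true = false
Overall: false → denied

Denied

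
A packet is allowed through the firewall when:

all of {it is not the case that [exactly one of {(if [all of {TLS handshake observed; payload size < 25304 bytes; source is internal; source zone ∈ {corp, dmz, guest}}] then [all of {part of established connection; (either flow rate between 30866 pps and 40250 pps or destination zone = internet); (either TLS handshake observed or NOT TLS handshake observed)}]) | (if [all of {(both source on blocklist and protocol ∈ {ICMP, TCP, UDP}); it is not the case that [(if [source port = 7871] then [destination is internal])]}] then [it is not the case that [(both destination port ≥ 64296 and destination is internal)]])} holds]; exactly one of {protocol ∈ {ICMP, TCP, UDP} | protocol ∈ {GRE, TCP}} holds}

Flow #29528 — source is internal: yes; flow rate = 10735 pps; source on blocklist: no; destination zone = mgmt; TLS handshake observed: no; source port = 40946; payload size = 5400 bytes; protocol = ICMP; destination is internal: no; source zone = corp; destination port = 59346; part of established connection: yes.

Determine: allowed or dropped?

Allowed

Atomic conditions:
  TLS handshake observed: no → false
  payload size < 25304 bytes: 5400 < 25304 is true
  source is internal: yes → true
  source zone ∈ {corp, dmz, guest}: corp is in the set → true
  part of established connection: yes → true
  flow rate between 30866 pps and 40250 pps: 10735 in [30866, 40250] is false
  destination zone = internet: mgmt == internet is false
  NOT TLS handshake observed: no → true
  source on blocklist: no → false
  protocol ∈ {ICMP, TCP, UDP}: ICMP is in the set → true
  source port = 7871: 40946 == 7871 is false
  destination is internal: no → false
  destination port ≥ 64296: 59346 ≥ 64296 is false
  protocol ∈ {GRE, TCP}: ICMP is not in the set → false
Combine:
[1.1.1.1] false AND true AND true AND true = false
[1.1.1.2.2] false OR false = false
[1.1.1.2.3] false OR true = true
[1.1.1.2] true AND false AND true = false
[1.1.1] false → false (antecedent false ⇒ implication holds) = true
[1.1.2.1.1] false AND true = false
[1.1.2.1.2.1] false → false (antecedent false ⇒ implication holds) = true
[1.1.2.1.2] NOT true = false
[1.1.2.1] false AND false = false
[1.1.2.2.1] false AND false = false
[1.1.2.2] NOT false = true
[1.1.2] false → true (antecedent false ⇒ implication holds) = true
[1.1] exactly-one(true, true) = false
[1] NOT false = true
[2] exactly-one(true, false) = true
[root] true AND true = true
Overall: true → allowed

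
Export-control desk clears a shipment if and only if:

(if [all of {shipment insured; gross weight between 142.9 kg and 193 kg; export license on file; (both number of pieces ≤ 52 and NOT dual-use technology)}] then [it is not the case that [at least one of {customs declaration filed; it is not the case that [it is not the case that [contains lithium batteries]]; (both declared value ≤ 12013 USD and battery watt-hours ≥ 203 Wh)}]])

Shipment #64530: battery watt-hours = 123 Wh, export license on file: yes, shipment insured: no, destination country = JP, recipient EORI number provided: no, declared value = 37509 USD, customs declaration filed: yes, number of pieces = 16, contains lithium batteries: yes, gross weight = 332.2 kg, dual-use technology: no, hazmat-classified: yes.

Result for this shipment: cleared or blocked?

Atomic conditions:
  shipment insured: no → false
  gross weight between 142.9 kg and 193 kg: 332.2 in [142.9, 193] is false
  export license on file: yes → true
  number of pieces ≤ 52: 16 ≤ 52 is true
  NOT dual-use technology: no → true
  customs declaration filed: yes → true
  contains lithium batteries: yes → true
  declared value ≤ 12013 USD: 37509 ≤ 12013 is false
  battery watt-hours ≥ 203 Wh: 123 ≥ 203 is false
Combine:
[1.4] true AND true = true
[1] false AND false AND true AND true = false
[2.1.2.1] NOT true = false
[2.1.2] NOT false = true
[2.1.3] false AND false = false
[2.1] true OR true OR false = true
[2] NOT true = false
[root] false → false (antecedent false ⇒ implication holds) = true
Overall: true → cleared

Cleared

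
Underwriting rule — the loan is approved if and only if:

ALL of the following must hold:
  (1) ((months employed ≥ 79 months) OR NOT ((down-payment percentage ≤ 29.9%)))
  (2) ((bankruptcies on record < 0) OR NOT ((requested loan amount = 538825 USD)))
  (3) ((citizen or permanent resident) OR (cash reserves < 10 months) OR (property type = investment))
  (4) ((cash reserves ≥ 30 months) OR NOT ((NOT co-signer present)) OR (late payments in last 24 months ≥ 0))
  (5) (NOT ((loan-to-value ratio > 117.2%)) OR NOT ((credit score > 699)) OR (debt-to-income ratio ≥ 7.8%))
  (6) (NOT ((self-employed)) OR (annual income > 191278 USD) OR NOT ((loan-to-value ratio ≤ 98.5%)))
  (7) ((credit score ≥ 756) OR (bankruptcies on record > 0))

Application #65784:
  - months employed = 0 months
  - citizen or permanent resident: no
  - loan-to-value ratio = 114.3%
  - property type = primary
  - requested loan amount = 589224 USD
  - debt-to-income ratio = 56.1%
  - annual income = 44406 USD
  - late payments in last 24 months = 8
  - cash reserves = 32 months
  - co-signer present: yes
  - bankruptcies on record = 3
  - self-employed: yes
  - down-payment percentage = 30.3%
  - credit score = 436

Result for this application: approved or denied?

Denied

Atomic conditions:
  months employed ≥ 79 months: 0 ≥ 79 is false
  down-payment percentage ≤ 29.9%: 30.3 ≤ 29.9 is false
  bankruptcies on record < 0: 3 < 0 is false
  requested loan amount = 538825 USD: 589224 == 538825 is false
  citizen or permanent resident: no → false
  cash reserves < 10 months: 32 < 10 is false
  property type = investment: primary == investment is false
  cash reserves ≥ 30 months: 32 ≥ 30 is true
  NOT co-signer present: yes → false
  late payments in last 24 months ≥ 0: 8 ≥ 0 is true
  loan-to-value ratio > 117.2%: 114.3 > 117.2 is false
  credit score > 699: 436 > 699 is false
  debt-to-income ratio ≥ 7.8%: 56.1 ≥ 7.8 is true
  self-employed: yes → true
  annual income > 191278 USD: 44406 > 191278 is false
  loan-to-value ratio ≤ 98.5%: 114.3 ≤ 98.5 is false
  credit score ≥ 756: 436 ≥ 756 is false
  bankruptcies on record > 0: 3 > 0 is true
Combine:
[1.2] NOT false = true
[1] false OR true = true
[2.2] NOT false = true
[2] false OR true = true
[3] false OR false OR false = false
[4.2] NOT false = true
[4] true OR true OR true = true
[5.1] NOT false = true
[5.2] NOT false = true
[5] true OR true OR true = true
[6.1] NOT true = false
[6.3] NOT false = true
[6] false OR false OR true = true
[7] false OR true = true
[root] true AND true AND false AND true AND true AND true AND true = false
Overall: false → denied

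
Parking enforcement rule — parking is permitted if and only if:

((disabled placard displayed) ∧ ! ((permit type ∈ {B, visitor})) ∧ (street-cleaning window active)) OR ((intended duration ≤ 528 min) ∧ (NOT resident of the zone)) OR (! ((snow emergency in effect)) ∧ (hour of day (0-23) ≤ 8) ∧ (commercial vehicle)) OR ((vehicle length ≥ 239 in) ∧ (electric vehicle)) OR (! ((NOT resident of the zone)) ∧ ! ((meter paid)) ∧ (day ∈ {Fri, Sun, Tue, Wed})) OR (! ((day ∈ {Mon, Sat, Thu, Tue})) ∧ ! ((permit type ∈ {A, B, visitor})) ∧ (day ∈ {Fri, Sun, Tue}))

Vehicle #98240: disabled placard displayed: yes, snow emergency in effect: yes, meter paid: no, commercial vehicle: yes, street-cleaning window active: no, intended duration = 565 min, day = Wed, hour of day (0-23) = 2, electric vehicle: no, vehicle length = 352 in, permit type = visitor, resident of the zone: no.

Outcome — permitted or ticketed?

Atomic conditions:
  disabled placard displayed: yes → true
  permit type ∈ {B, visitor}: visitor is in the set → true
  street-cleaning window active: no → false
  intended duration ≤ 528 min: 565 ≤ 528 is false
  NOT resident of the zone: no → true
  snow emergency in effect: yes → true
  hour of day (0-23) ≤ 8: 2 ≤ 8 is true
  commercial vehicle: yes → true
  vehicle length ≥ 239 in: 352 ≥ 239 is true
  electric vehicle: no → false
  meter paid: no → false
  day ∈ {Fri, Sun, Tue, Wed}: Wed is in the set → true
  day ∈ {Mon, Sat, Thu, Tue}: Wed is not in the set → false
  permit type ∈ {A, B, visitor}: visitor is in the set → true
  day ∈ {Fri, Sun, Tue}: Wed is not in the set → false
Combine:
[1.2] NOT true = false
[1] true AND false AND false = false
[2] false AND true = false
[3.1] NOT true = false
[3] false AND true AND true = false
[4] true AND false = false
[5.1] NOT true = false
[5.2] NOT false = true
[5] false AND true AND true = false
[6.1] NOT false = true
[6.2] NOT true = false
[6] true AND false AND false = false
[root] false OR false OR false OR false OR false OR false = false
Overall: false → ticketed

Ticketed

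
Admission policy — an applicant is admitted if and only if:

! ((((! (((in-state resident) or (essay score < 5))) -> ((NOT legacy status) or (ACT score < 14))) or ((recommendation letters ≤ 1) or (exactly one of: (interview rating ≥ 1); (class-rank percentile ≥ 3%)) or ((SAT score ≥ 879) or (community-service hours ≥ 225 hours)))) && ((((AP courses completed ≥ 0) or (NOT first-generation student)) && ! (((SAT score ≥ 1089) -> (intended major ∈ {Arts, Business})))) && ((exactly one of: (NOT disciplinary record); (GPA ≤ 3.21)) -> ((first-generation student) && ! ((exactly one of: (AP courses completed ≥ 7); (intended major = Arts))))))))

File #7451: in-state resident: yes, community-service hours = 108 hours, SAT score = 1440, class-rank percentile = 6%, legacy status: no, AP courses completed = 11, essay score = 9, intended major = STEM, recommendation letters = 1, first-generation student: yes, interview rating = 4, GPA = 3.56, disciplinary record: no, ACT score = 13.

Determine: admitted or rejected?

Atomic conditions:
  in-state resident: yes → true
  essay score < 5: 9 < 5 is false
  NOT legacy status: no → true
  ACT score < 14: 13 < 14 is true
  recommendation letters ≤ 1: 1 ≤ 1 is true
  interview rating ≥ 1: 4 ≥ 1 is true
  class-rank percentile ≥ 3%: 6 ≥ 3 is true
  SAT score ≥ 879: 1440 ≥ 879 is true
  community-service hours ≥ 225 hours: 108 ≥ 225 is false
  AP courses completed ≥ 0: 11 ≥ 0 is true
  NOT first-generation student: yes → false
  SAT score ≥ 1089: 1440 ≥ 1089 is true
  intended major ∈ {Arts, Business}: STEM is not in the set → false
  NOT disciplinary record: no → true
  GPA ≤ 3.21: 3.56 ≤ 3.21 is false
  first-generation student: yes → true
  AP courses completed ≥ 7: 11 ≥ 7 is true
  intended major = Arts: STEM == Arts is false
Combine:
[1.1.1.1.1] true OR false = true
[1.1.1.1] NOT true = false
[1.1.1.2] true OR true = true
[1.1.1] false → true (antecedent false ⇒ implication holds) = true
[1.1.2.2] exactly-one(true, true) = false
[1.1.2.3] true OR false = true
[1.1.2] true OR false OR true = true
[1.1] true OR true = true
[1.2.1.1] true OR false = true
[1.2.1.2.1] true → false = false
[1.2.1.2] NOT false = true
[1.2.1] true AND true = true
[1.2.2.1] exactly-one(true, false) = true
[1.2.2.2.2.1] exactly-one(true, false) = true
[1.2.2.2.2] NOT true = false
[1.2.2.2] true AND false = false
[1.2.2] true → false = false
[1.2] true AND false = false
[1] true AND false = false
[root] NOT false = true
Overall: true → admitted

Admitted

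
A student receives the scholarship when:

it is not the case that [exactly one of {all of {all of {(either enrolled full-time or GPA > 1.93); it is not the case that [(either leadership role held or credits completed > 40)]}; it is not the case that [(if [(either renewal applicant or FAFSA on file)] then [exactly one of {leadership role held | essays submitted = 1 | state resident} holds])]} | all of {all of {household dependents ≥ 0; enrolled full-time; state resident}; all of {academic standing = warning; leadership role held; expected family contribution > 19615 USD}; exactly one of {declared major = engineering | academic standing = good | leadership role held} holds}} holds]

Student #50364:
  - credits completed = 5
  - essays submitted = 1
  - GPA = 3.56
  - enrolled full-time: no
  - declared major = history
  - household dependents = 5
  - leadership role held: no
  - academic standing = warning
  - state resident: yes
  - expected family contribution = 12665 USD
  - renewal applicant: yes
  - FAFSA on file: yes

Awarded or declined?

Atomic conditions:
  enrolled full-time: no → false
  GPA > 1.93: 3.56 > 1.93 is true
  leadership role held: no → false
  credits completed > 40: 5 > 40 is false
  renewal applicant: yes → true
  FAFSA on file: yes → true
  essays submitted = 1: 1 == 1 is true
  state resident: yes → true
  household dependents ≥ 0: 5 ≥ 0 is true
  academic standing = warning: warning == warning is true
  expected family contribution > 19615 USD: 12665 > 19615 is false
  declared major = engineering: history == engineering is false
  academic standing = good: warning == good is false
Combine:
[1.1.1.1] false OR true = true
[1.1.1.2.1] false OR false = false
[1.1.1.2] NOT false = true
[1.1.1] true AND true = true
[1.1.2.1.1] true OR true = true
[1.1.2.1.2] exactly-one(false, true, true) = false
[1.1.2.1] true → false = false
[1.1.2] NOT false = true
[1.1] true AND true = true
[1.2.1] true AND false AND true = false
[1.2.2] true AND false AND false = false
[1.2.3] exactly-one(false, false, false) = false
[1.2] false AND false AND false = false
[1] exactly-one(true, false) = true
[root] NOT true = false
Overall: false → declined

Declined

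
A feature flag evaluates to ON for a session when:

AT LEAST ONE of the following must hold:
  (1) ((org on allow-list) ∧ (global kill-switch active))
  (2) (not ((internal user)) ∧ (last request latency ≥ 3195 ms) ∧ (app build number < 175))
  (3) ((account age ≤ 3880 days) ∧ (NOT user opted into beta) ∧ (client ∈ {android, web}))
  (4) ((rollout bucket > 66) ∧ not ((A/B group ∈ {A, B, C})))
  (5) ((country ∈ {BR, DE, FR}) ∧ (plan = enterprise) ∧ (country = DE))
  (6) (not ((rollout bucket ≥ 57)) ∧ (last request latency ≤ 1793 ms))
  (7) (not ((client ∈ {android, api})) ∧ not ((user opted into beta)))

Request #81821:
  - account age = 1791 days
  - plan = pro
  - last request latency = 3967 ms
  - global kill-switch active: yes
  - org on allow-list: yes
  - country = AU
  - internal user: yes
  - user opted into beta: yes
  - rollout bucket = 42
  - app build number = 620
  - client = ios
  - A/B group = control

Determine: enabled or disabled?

Atomic conditions:
  org on allow-list: yes → true
  global kill-switch active: yes → true
  internal user: yes → true
  last request latency ≥ 3195 ms: 3967 ≥ 3195 is true
  app build number < 175: 620 < 175 is false
  account age ≤ 3880 days: 1791 ≤ 3880 is true
  NOT user opted into beta: yes → false
  client ∈ {android, web}: ios is not in the set → false
  rollout bucket > 66: 42 > 66 is false
  A/B group ∈ {A, B, C}: control is not in the set → false
  country ∈ {BR, DE, FR}: AU is not in the set → false
  plan = enterprise: pro == enterprise is false
  country = DE: AU == DE is false
  rollout bucket ≥ 57: 42 ≥ 57 is false
  last request latency ≤ 1793 ms: 3967 ≤ 1793 is false
  client ∈ {android, api}: ios is not in the set → false
  user opted into beta: yes → true
Combine:
[1] true AND true = true
[2.1] NOT true = false
[2] false AND true AND false = false
[3] true AND false AND false = false
[4.2] NOT false = true
[4] false AND true = false
[5] false AND false AND false = false
[6.1] NOT false = true
[6] true AND false = false
[7.1] NOT false = true
[7.2] NOT true = false
[7] true AND false = false
[root] true OR false OR false OR false OR false OR false OR false = true
Overall: true → enabled

Enabled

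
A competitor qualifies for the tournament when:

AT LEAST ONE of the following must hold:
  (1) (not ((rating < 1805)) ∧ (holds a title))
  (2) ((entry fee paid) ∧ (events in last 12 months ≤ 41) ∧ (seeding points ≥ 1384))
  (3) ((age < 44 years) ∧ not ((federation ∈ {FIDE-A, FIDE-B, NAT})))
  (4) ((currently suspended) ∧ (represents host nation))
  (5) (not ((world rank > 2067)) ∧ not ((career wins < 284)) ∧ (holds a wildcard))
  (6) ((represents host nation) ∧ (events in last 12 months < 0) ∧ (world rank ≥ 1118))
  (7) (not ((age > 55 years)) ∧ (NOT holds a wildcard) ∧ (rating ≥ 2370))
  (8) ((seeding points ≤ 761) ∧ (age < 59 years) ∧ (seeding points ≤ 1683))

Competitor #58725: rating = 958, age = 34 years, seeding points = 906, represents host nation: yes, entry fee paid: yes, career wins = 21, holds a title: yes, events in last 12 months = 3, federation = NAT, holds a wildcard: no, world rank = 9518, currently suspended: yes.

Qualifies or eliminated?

Atomic conditions:
  rating < 1805: 958 < 1805 is true
  holds a title: yes → true
  entry fee paid: yes → true
  events in last 12 months ≤ 41: 3 ≤ 41 is true
  seeding points ≥ 1384: 906 ≥ 1384 is false
  age < 44 years: 34 < 44 is true
  federation ∈ {FIDE-A, FIDE-B, NAT}: NAT is in the set → true
  currently suspended: yes → true
  represents host nation: yes → true
  world rank > 2067: 9518 > 2067 is true
  career wins < 284: 21 < 284 is true
  holds a wildcard: no → false
  events in last 12 months < 0: 3 < 0 is false
  world rank ≥ 1118: 9518 ≥ 1118 is true
  age > 55 years: 34 > 55 is false
  NOT holds a wildcard: no → true
  rating ≥ 2370: 958 ≥ 2370 is false
  seeding points ≤ 761: 906 ≤ 761 is false
  age < 59 years: 34 < 59 is true
  seeding points ≤ 1683: 906 ≤ 1683 is true
Combine:
[1.1] NOT true = false
[1] false AND true = false
[2] true AND true AND false = false
[3.2] NOT true = false
[3] true AND false = false
[4] true AND true = true
[5.1] NOT true = false
[5.2] NOT true = false
[5] false AND false AND false = false
[6] true AND false AND true = false
[7.1] NOT false = true
[7] true AND true AND false = false
[8] false AND true AND true = false
[root] false OR false OR false OR true OR false OR false OR false OR false = true
Overall: true → qualifies

Qualifies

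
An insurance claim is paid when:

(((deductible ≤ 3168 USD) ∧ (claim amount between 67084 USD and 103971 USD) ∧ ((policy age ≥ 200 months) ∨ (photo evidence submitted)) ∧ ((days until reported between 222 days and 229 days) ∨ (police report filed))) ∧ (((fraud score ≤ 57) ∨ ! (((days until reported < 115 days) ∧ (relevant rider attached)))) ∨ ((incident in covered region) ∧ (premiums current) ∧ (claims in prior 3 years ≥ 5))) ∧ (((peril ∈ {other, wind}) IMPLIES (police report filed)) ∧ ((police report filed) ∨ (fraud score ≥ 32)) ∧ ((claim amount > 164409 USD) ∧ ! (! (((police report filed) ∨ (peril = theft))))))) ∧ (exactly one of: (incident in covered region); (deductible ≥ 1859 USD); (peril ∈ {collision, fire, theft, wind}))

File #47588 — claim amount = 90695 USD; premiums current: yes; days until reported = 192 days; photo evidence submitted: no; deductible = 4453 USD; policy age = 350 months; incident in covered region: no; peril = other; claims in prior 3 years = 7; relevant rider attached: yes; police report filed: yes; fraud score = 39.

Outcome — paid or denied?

Denied

Atomic conditions:
  deductible ≤ 3168 USD: 4453 ≤ 3168 is false
  claim amount between 67084 USD and 103971 USD: 90695 in [67084, 103971] is true
  policy age ≥ 200 months: 350 ≥ 200 is true
  photo evidence submitted: no → false
  days until reported between 222 days and 229 days: 192 in [222, 229] is false
  police report filed: yes → true
  fraud score ≤ 57: 39 ≤ 57 is true
  days until reported < 115 days: 192 < 115 is false
  relevant rider attached: yes → true
  incident in covered region: no → false
  premiums current: yes → true
  claims in prior 3 years ≥ 5: 7 ≥ 5 is true
  peril ∈ {other, wind}: other is in the set → true
  fraud score ≥ 32: 39 ≥ 32 is true
  claim amount > 164409 USD: 90695 > 164409 is false
  peril = theft: other == theft is false
  deductible ≥ 1859 USD: 4453 ≥ 1859 is true
  peril ∈ {collision, fire, theft, wind}: other is not in the set → false
Combine:
[1.1.3] true OR false = true
[1.1.4] false OR true = true
[1.1] false AND true AND true AND true = false
[1.2.1.2.1] false AND true = false
[1.2.1.2] NOT false = true
[1.2.1] true OR true = true
[1.2.2] false AND true AND true = false
[1.2] true OR false = true
[1.3.1] true → true = true
[1.3.2] true OR true = true
[1.3.3.2.1.1] true OR false = true
[1.3.3.2.1] NOT true = false
[1.3.3.2] NOT false = true
[1.3.3] false AND true = false
[1.3] true AND true AND false = false
[1] false AND true AND false = false
[2] exactly-one(false, true, false) = true
[root] false AND true = false
Overall: false → denied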